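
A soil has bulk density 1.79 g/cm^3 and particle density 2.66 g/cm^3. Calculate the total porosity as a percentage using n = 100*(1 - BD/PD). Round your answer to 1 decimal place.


Step 1: Formula: n = 100 * (1 - BD / PD)
Step 2: n = 100 * (1 - 1.79 / 2.66)
Step 3: n = 100 * (1 - 0.67293)
Step 4: n = 32.7%

32.7


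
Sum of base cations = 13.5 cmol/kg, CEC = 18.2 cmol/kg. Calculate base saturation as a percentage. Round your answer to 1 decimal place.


Step 1: BS = 100 * (sum of bases) / CEC
Step 2: BS = 100 * 13.5 / 18.2
Step 3: BS = 74.2%

74.2


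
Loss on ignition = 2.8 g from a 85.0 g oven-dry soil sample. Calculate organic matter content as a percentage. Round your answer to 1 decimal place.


Step 1: OM% = 100 * LOI / sample mass
Step 2: OM = 100 * 2.8 / 85.0
Step 3: OM = 3.3%

3.3


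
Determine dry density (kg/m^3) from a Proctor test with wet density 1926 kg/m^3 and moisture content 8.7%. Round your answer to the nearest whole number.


Step 1: Dry density = wet density / (1 + w/100)
Step 2: Dry density = 1926 / (1 + 8.7/100)
Step 3: Dry density = 1926 / 1.087
Step 4: Dry density = 1772 kg/m^3

1772


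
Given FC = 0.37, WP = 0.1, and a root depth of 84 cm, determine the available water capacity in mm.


Step 1: Available water = (FC - WP) * depth * 10
Step 2: AW = (0.37 - 0.1) * 84 * 10
Step 3: AW = 0.27 * 84 * 10
Step 4: AW = 226.8 mm

226.8


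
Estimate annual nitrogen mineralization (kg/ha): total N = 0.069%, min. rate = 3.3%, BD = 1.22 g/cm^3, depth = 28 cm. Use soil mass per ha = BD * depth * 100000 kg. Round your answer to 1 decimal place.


Step 1: Soil mass per ha = BD * depth * 100000 = 1.22 * 28 * 100000 = 3416000 kg
Step 2: Total N pool = soil mass * N%/100 = 3416000 * 0.069/100 = 2357.04 kg/ha
Step 3: N mineralized = N pool * rate%/100 = 2357.04 * 3.3/100 = 77.8 kg/ha/yr

77.8


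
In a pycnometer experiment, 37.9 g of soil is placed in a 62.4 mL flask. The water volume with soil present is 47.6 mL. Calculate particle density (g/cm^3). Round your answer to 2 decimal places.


Step 1: Volume of solids = flask volume - water volume with soil
Step 2: V_solids = 62.4 - 47.6 = 14.8 mL
Step 3: Particle density = mass / V_solids = 37.9 / 14.8 = 2.56 g/cm^3

2.56


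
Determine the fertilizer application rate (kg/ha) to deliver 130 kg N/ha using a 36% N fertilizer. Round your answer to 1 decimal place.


Step 1: Fertilizer rate = target N / (N content / 100)
Step 2: Rate = 130 / (36 / 100)
Step 3: Rate = 130 / 0.36
Step 4: Rate = 361.1 kg/ha

361.1


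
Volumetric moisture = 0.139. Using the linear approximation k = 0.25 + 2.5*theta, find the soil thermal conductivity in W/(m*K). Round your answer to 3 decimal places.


Step 1: k = 0.25 + 2.5 * theta
Step 2: k = 0.25 + 2.5 * 0.139
Step 3: k = 0.25 + 0.348
Step 4: k = 0.598 W/(m*K)

0.598


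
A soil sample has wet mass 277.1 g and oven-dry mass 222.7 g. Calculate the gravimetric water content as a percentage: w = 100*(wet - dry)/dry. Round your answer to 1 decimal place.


Step 1: Water mass = wet - dry = 277.1 - 222.7 = 54.4 g
Step 2: w = 100 * water mass / dry mass
Step 3: w = 100 * 54.4 / 222.7 = 24.4%

24.4


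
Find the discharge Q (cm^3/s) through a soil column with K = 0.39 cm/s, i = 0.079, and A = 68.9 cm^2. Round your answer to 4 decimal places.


Step 1: Apply Darcy's law: Q = K * i * A
Step 2: Q = 0.39 * 0.079 * 68.9
Step 3: Q = 2.1228 cm^3/s

2.1228


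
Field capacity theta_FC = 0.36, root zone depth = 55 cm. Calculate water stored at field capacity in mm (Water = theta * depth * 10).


Step 1: Water (mm) = theta_FC * depth (cm) * 10
Step 2: Water = 0.36 * 55 * 10
Step 3: Water = 198.0 mm

198.0


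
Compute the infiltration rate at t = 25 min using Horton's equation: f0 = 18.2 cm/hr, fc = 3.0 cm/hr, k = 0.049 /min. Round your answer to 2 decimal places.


Step 1: f = fc + (f0 - fc) * exp(-k * t)
Step 2: exp(-0.049 * 25) = 0.293758
Step 3: f = 3.0 + (18.2 - 3.0) * 0.293758
Step 4: f = 3.0 + 15.2 * 0.293758
Step 5: f = 7.47 cm/hr

7.47


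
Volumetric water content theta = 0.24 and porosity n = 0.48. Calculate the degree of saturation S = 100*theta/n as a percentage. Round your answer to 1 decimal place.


Step 1: S = 100 * theta_v / n
Step 2: S = 100 * 0.24 / 0.48
Step 3: S = 50.0%

50.0


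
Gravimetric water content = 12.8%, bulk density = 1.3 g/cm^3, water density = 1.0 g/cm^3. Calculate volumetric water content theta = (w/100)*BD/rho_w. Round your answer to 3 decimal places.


Step 1: theta = (w / 100) * BD / rho_w
Step 2: theta = (12.8 / 100) * 1.3 / 1.0
Step 3: theta = 0.128 * 1.3
Step 4: theta = 0.166

0.166


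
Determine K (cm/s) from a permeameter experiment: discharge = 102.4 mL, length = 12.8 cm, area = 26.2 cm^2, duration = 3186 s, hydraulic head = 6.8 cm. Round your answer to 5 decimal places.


Step 1: K = Q * L / (A * t * h)
Step 2: Numerator = 102.4 * 12.8 = 1310.72
Step 3: Denominator = 26.2 * 3186 * 6.8 = 567617.76
Step 4: K = 1310.72 / 567617.76 = 0.00231 cm/s

0.00231


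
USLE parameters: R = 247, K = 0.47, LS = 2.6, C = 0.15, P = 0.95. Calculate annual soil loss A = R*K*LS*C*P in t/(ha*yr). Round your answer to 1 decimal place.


Step 1: A = R * K * LS * C * P
Step 2: R * K = 247 * 0.47 = 116.09
Step 3: (R*K) * LS = 116.09 * 2.6 = 301.834
Step 4: * C * P = 301.834 * 0.15 * 0.95 = 43.0
Step 5: A = 43.0 t/(ha*yr)

43.0


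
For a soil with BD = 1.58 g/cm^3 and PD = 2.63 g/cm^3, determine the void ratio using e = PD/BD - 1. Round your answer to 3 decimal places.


Step 1: e = PD / BD - 1
Step 2: e = 2.63 / 1.58 - 1
Step 3: e = 1.66456 - 1
Step 4: e = 0.665

0.665


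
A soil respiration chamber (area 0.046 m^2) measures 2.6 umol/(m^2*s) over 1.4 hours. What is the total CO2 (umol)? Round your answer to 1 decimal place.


Step 1: Convert time to seconds: 1.4 hr * 3600 = 5040.0 s
Step 2: Total = flux * area * time_s
Step 3: Total = 2.6 * 0.046 * 5040.0
Step 4: Total = 602.8 umol

602.8


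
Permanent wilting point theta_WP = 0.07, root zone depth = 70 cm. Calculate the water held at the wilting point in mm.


Step 1: Water (mm) = theta_WP * depth * 10
Step 2: Water = 0.07 * 70 * 10
Step 3: Water = 49.0 mm

49.0


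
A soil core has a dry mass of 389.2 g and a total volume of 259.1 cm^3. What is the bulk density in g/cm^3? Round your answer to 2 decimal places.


Step 1: Identify the formula: BD = dry mass / volume
Step 2: Substitute values: BD = 389.2 / 259.1
Step 3: BD = 1.5 g/cm^3

1.5


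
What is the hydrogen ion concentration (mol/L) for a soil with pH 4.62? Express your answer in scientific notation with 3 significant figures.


Step 1: [H+] = 10^(-pH)
Step 2: [H+] = 10^(-4.62)
Step 3: [H+] = 2.40e-05 mol/L

2.40e-05


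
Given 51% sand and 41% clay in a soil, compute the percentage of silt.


Step 1: sand + silt + clay = 100%
Step 2: silt = 100 - sand - clay
Step 3: silt = 100 - 51 - 41
Step 4: silt = 8%

8


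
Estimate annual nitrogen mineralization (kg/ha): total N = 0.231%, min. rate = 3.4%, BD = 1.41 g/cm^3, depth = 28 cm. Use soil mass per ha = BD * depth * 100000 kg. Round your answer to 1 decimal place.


Step 1: Soil mass per ha = BD * depth * 100000 = 1.41 * 28 * 100000 = 3948000 kg
Step 2: Total N pool = soil mass * N%/100 = 3948000 * 0.231/100 = 9119.88 kg/ha
Step 3: N mineralized = N pool * rate%/100 = 9119.88 * 3.4/100 = 310.1 kg/ha/yr

310.1


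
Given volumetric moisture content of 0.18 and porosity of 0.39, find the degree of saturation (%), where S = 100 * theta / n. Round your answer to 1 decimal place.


Step 1: S = 100 * theta_v / n
Step 2: S = 100 * 0.18 / 0.39
Step 3: S = 46.2%

46.2


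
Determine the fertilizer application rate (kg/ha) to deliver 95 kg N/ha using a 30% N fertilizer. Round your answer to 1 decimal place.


Step 1: Fertilizer rate = target N / (N content / 100)
Step 2: Rate = 95 / (30 / 100)
Step 3: Rate = 95 / 0.3
Step 4: Rate = 316.7 kg/ha

316.7


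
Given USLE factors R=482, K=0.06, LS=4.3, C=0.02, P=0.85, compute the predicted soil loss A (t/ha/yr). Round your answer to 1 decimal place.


Step 1: A = R * K * LS * C * P
Step 2: R * K = 482 * 0.06 = 28.92
Step 3: (R*K) * LS = 28.92 * 4.3 = 124.356
Step 4: * C * P = 124.356 * 0.02 * 0.85 = 2.1
Step 5: A = 2.1 t/(ha*yr)

2.1


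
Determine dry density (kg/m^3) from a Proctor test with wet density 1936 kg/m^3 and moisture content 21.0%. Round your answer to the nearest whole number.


Step 1: Dry density = wet density / (1 + w/100)
Step 2: Dry density = 1936 / (1 + 21.0/100)
Step 3: Dry density = 1936 / 1.21
Step 4: Dry density = 1600 kg/m^3

1600


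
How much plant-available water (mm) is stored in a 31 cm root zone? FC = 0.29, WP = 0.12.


Step 1: Available water = (FC - WP) * depth * 10
Step 2: AW = (0.29 - 0.12) * 31 * 10
Step 3: AW = 0.17 * 31 * 10
Step 4: AW = 52.7 mm

52.7


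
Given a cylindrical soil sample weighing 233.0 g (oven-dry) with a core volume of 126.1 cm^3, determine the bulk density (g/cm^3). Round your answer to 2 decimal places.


Step 1: Identify the formula: BD = dry mass / volume
Step 2: Substitute values: BD = 233.0 / 126.1
Step 3: BD = 1.85 g/cm^3

1.85


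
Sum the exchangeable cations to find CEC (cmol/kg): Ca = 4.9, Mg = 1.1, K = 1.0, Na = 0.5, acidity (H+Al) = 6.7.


Step 1: CEC = Ca + Mg + K + Na + (H+Al)
Step 2: CEC = 4.9 + 1.1 + 1.0 + 0.5 + 6.7
Step 3: CEC = 14.2 cmol/kg

14.2


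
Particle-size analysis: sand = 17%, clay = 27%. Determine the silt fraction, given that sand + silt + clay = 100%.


Step 1: sand + silt + clay = 100%
Step 2: silt = 100 - sand - clay
Step 3: silt = 100 - 17 - 27
Step 4: silt = 56%

56


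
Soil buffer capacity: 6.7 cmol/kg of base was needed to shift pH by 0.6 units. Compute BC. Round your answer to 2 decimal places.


Step 1: BC = change in base / change in pH
Step 2: BC = 6.7 / 0.6
Step 3: BC = 11.17 cmol/(kg*pH unit)

11.17


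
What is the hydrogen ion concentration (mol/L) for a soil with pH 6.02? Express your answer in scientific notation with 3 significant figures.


Step 1: [H+] = 10^(-pH)
Step 2: [H+] = 10^(-6.02)
Step 3: [H+] = 9.55e-07 mol/L

9.55e-07


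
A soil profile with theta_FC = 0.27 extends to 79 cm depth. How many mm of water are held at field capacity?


Step 1: Water (mm) = theta_FC * depth (cm) * 10
Step 2: Water = 0.27 * 79 * 10
Step 3: Water = 213.3 mm

213.3


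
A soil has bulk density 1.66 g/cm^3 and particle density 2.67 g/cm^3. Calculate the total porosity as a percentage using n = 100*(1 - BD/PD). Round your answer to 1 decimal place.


Step 1: Formula: n = 100 * (1 - BD / PD)
Step 2: n = 100 * (1 - 1.66 / 2.67)
Step 3: n = 100 * (1 - 0.62172)
Step 4: n = 37.8%

37.8


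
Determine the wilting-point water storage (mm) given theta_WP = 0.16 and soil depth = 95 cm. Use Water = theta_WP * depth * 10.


Step 1: Water (mm) = theta_WP * depth * 10
Step 2: Water = 0.16 * 95 * 10
Step 3: Water = 152.0 mm

152.0


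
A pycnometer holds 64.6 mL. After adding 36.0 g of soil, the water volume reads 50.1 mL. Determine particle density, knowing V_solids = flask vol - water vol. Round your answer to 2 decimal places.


Step 1: Volume of solids = flask volume - water volume with soil
Step 2: V_solids = 64.6 - 50.1 = 14.5 mL
Step 3: Particle density = mass / V_solids = 36.0 / 14.5 = 2.48 g/cm^3

2.48


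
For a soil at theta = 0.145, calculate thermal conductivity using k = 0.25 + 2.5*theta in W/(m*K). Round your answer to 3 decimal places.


Step 1: k = 0.25 + 2.5 * theta
Step 2: k = 0.25 + 2.5 * 0.145
Step 3: k = 0.25 + 0.363
Step 4: k = 0.613 W/(m*K)

0.613


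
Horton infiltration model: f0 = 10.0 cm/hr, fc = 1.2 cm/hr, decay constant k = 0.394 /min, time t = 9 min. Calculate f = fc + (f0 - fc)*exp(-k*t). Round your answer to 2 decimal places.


Step 1: f = fc + (f0 - fc) * exp(-k * t)
Step 2: exp(-0.394 * 9) = 0.02884
Step 3: f = 1.2 + (10.0 - 1.2) * 0.02884
Step 4: f = 1.2 + 8.8 * 0.02884
Step 5: f = 1.45 cm/hr

1.45


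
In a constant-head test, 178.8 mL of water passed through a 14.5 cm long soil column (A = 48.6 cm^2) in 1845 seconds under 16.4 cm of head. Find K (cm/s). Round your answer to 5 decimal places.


Step 1: K = Q * L / (A * t * h)
Step 2: Numerator = 178.8 * 14.5 = 2592.6
Step 3: Denominator = 48.6 * 1845 * 16.4 = 1470538.8
Step 4: K = 2592.6 / 1470538.8 = 0.00176 cm/s

0.00176


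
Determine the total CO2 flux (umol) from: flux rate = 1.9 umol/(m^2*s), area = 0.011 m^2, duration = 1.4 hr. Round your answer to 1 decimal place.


Step 1: Convert time to seconds: 1.4 hr * 3600 = 5040.0 s
Step 2: Total = flux * area * time_s
Step 3: Total = 1.9 * 0.011 * 5040.0
Step 4: Total = 105.3 umol

105.3


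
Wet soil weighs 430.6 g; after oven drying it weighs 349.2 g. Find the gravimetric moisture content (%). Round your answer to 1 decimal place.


Step 1: Water mass = wet - dry = 430.6 - 349.2 = 81.4 g
Step 2: w = 100 * water mass / dry mass
Step 3: w = 100 * 81.4 / 349.2 = 23.3%

23.3


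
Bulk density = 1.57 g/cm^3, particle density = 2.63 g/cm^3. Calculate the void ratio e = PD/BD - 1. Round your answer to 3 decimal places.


Step 1: e = PD / BD - 1
Step 2: e = 2.63 / 1.57 - 1
Step 3: e = 1.67516 - 1
Step 4: e = 0.675

0.675


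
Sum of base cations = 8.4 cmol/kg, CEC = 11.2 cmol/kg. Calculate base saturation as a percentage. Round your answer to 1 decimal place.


Step 1: BS = 100 * (sum of bases) / CEC
Step 2: BS = 100 * 8.4 / 11.2
Step 3: BS = 75.0%

75.0


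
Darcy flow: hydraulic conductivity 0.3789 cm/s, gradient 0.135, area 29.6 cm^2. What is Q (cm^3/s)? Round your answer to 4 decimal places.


Step 1: Apply Darcy's law: Q = K * i * A
Step 2: Q = 0.3789 * 0.135 * 29.6
Step 3: Q = 1.5141 cm^3/s

1.5141


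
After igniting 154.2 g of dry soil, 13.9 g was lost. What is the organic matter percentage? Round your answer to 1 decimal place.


Step 1: OM% = 100 * LOI / sample mass
Step 2: OM = 100 * 13.9 / 154.2
Step 3: OM = 9.0%

9.0


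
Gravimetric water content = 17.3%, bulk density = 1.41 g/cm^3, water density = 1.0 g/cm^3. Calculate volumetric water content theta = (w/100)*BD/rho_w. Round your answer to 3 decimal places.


Step 1: theta = (w / 100) * BD / rho_w
Step 2: theta = (17.3 / 100) * 1.41 / 1.0
Step 3: theta = 0.173 * 1.41
Step 4: theta = 0.244

0.244


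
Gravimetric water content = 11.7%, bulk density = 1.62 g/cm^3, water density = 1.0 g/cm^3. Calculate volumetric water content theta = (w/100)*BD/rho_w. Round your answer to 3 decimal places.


Step 1: theta = (w / 100) * BD / rho_w
Step 2: theta = (11.7 / 100) * 1.62 / 1.0
Step 3: theta = 0.117 * 1.62
Step 4: theta = 0.19

0.19


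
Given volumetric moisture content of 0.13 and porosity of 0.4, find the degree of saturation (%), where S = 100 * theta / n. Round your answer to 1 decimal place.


Step 1: S = 100 * theta_v / n
Step 2: S = 100 * 0.13 / 0.4
Step 3: S = 32.5%

32.5


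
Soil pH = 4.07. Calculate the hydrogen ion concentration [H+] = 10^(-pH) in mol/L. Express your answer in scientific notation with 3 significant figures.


Step 1: [H+] = 10^(-pH)
Step 2: [H+] = 10^(-4.07)
Step 3: [H+] = 8.51e-05 mol/L

8.51e-05


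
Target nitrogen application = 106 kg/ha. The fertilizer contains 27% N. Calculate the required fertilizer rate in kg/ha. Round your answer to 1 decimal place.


Step 1: Fertilizer rate = target N / (N content / 100)
Step 2: Rate = 106 / (27 / 100)
Step 3: Rate = 106 / 0.27
Step 4: Rate = 392.6 kg/ha

392.6


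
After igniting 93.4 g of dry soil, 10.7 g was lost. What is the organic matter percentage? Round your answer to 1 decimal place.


Step 1: OM% = 100 * LOI / sample mass
Step 2: OM = 100 * 10.7 / 93.4
Step 3: OM = 11.5%

11.5


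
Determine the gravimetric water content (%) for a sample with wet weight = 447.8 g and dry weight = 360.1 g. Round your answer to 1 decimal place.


Step 1: Water mass = wet - dry = 447.8 - 360.1 = 87.7 g
Step 2: w = 100 * water mass / dry mass
Step 3: w = 100 * 87.7 / 360.1 = 24.4%

24.4


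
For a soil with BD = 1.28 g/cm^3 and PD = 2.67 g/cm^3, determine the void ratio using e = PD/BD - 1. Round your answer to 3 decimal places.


Step 1: e = PD / BD - 1
Step 2: e = 2.67 / 1.28 - 1
Step 3: e = 2.08594 - 1
Step 4: e = 1.086

1.086


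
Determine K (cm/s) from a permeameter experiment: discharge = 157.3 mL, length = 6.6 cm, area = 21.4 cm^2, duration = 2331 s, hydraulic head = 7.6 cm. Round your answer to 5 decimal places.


Step 1: K = Q * L / (A * t * h)
Step 2: Numerator = 157.3 * 6.6 = 1038.18
Step 3: Denominator = 21.4 * 2331 * 7.6 = 379113.84
Step 4: K = 1038.18 / 379113.84 = 0.00274 cm/s

0.00274


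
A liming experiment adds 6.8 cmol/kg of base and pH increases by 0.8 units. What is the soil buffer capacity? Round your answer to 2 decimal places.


Step 1: BC = change in base / change in pH
Step 2: BC = 6.8 / 0.8
Step 3: BC = 8.5 cmol/(kg*pH unit)

8.5


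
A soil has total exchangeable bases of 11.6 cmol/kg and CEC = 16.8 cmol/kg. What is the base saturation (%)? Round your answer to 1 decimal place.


Step 1: BS = 100 * (sum of bases) / CEC
Step 2: BS = 100 * 11.6 / 16.8
Step 3: BS = 69.0%

69.0


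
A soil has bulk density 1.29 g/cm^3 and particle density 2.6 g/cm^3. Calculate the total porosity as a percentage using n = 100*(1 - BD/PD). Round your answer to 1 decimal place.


Step 1: Formula: n = 100 * (1 - BD / PD)
Step 2: n = 100 * (1 - 1.29 / 2.6)
Step 3: n = 100 * (1 - 0.49615)
Step 4: n = 50.4%

50.4


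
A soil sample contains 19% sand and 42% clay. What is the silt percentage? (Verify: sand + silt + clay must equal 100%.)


Step 1: sand + silt + clay = 100%
Step 2: silt = 100 - sand - clay
Step 3: silt = 100 - 19 - 42
Step 4: silt = 39%

39


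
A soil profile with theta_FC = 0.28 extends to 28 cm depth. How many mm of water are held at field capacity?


Step 1: Water (mm) = theta_FC * depth (cm) * 10
Step 2: Water = 0.28 * 28 * 10
Step 3: Water = 78.4 mm

78.4


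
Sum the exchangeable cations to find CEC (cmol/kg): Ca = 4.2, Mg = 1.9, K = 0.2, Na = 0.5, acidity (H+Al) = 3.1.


Step 1: CEC = Ca + Mg + K + Na + (H+Al)
Step 2: CEC = 4.2 + 1.9 + 0.2 + 0.5 + 3.1
Step 3: CEC = 9.9 cmol/kg

9.9


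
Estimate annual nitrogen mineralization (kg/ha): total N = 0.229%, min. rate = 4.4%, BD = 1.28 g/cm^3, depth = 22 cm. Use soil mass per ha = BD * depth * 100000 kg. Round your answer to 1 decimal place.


Step 1: Soil mass per ha = BD * depth * 100000 = 1.28 * 22 * 100000 = 2816000 kg
Step 2: Total N pool = soil mass * N%/100 = 2816000 * 0.229/100 = 6448.64 kg/ha
Step 3: N mineralized = N pool * rate%/100 = 6448.64 * 4.4/100 = 283.7 kg/ha/yr

283.7


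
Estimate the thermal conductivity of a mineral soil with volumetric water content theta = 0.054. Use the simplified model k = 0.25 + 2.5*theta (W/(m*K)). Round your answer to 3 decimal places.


Step 1: k = 0.25 + 2.5 * theta
Step 2: k = 0.25 + 2.5 * 0.054
Step 3: k = 0.25 + 0.135
Step 4: k = 0.385 W/(m*K)

0.385


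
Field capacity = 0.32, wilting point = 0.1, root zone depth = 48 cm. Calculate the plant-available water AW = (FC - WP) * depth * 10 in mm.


Step 1: Available water = (FC - WP) * depth * 10
Step 2: AW = (0.32 - 0.1) * 48 * 10
Step 3: AW = 0.22 * 48 * 10
Step 4: AW = 105.6 mm

105.6


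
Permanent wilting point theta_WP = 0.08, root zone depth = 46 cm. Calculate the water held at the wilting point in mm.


Step 1: Water (mm) = theta_WP * depth * 10
Step 2: Water = 0.08 * 46 * 10
Step 3: Water = 36.8 mm

36.8


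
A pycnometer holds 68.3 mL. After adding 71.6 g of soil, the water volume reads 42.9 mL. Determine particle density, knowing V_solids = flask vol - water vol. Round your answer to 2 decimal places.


Step 1: Volume of solids = flask volume - water volume with soil
Step 2: V_solids = 68.3 - 42.9 = 25.4 mL
Step 3: Particle density = mass / V_solids = 71.6 / 25.4 = 2.82 g/cm^3

2.82


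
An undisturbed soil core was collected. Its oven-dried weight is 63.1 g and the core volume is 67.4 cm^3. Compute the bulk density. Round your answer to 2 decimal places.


Step 1: Identify the formula: BD = dry mass / volume
Step 2: Substitute values: BD = 63.1 / 67.4
Step 3: BD = 0.94 g/cm^3

0.94


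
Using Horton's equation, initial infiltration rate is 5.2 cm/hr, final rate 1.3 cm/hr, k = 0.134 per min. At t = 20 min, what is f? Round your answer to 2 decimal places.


Step 1: f = fc + (f0 - fc) * exp(-k * t)
Step 2: exp(-0.134 * 20) = 0.068563
Step 3: f = 1.3 + (5.2 - 1.3) * 0.068563
Step 4: f = 1.3 + 3.9 * 0.068563
Step 5: f = 1.57 cm/hr

1.57


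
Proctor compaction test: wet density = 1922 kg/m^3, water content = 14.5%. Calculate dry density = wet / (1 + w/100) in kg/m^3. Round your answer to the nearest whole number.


Step 1: Dry density = wet density / (1 + w/100)
Step 2: Dry density = 1922 / (1 + 14.5/100)
Step 3: Dry density = 1922 / 1.145
Step 4: Dry density = 1679 kg/m^3

1679


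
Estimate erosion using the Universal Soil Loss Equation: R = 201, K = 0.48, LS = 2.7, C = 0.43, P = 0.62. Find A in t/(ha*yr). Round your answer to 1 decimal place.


Step 1: A = R * K * LS * C * P
Step 2: R * K = 201 * 0.48 = 96.48
Step 3: (R*K) * LS = 96.48 * 2.7 = 260.496
Step 4: * C * P = 260.496 * 0.43 * 0.62 = 69.4
Step 5: A = 69.4 t/(ha*yr)

69.4


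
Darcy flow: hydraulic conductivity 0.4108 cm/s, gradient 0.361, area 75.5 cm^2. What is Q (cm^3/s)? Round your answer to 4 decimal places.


Step 1: Apply Darcy's law: Q = K * i * A
Step 2: Q = 0.4108 * 0.361 * 75.5
Step 3: Q = 11.1966 cm^3/s

11.1966


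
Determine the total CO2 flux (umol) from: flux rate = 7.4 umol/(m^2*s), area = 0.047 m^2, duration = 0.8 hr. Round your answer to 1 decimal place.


Step 1: Convert time to seconds: 0.8 hr * 3600 = 2880.0 s
Step 2: Total = flux * area * time_s
Step 3: Total = 7.4 * 0.047 * 2880.0
Step 4: Total = 1001.7 umol

1001.7


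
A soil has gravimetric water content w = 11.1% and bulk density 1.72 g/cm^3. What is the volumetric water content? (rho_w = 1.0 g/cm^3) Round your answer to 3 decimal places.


Step 1: theta = (w / 100) * BD / rho_w
Step 2: theta = (11.1 / 100) * 1.72 / 1.0
Step 3: theta = 0.111 * 1.72
Step 4: theta = 0.191

0.191


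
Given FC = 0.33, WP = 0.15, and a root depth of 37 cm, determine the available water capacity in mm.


Step 1: Available water = (FC - WP) * depth * 10
Step 2: AW = (0.33 - 0.15) * 37 * 10
Step 3: AW = 0.18 * 37 * 10
Step 4: AW = 66.6 mm

66.6


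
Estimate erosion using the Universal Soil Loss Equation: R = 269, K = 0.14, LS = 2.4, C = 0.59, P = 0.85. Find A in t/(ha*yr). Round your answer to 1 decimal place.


Step 1: A = R * K * LS * C * P
Step 2: R * K = 269 * 0.14 = 37.66
Step 3: (R*K) * LS = 37.66 * 2.4 = 90.384
Step 4: * C * P = 90.384 * 0.59 * 0.85 = 45.3
Step 5: A = 45.3 t/(ha*yr)

45.3


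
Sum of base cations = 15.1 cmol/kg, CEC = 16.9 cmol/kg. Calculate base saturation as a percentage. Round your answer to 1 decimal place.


Step 1: BS = 100 * (sum of bases) / CEC
Step 2: BS = 100 * 15.1 / 16.9
Step 3: BS = 89.3%

89.3


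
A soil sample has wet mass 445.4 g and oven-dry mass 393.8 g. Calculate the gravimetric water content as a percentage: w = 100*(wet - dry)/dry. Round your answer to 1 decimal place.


Step 1: Water mass = wet - dry = 445.4 - 393.8 = 51.6 g
Step 2: w = 100 * water mass / dry mass
Step 3: w = 100 * 51.6 / 393.8 = 13.1%

13.1


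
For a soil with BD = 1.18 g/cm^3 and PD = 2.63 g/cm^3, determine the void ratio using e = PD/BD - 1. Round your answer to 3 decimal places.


Step 1: e = PD / BD - 1
Step 2: e = 2.63 / 1.18 - 1
Step 3: e = 2.22881 - 1
Step 4: e = 1.229

1.229


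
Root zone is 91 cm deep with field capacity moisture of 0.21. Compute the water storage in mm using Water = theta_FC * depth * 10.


Step 1: Water (mm) = theta_FC * depth (cm) * 10
Step 2: Water = 0.21 * 91 * 10
Step 3: Water = 191.1 mm

191.1


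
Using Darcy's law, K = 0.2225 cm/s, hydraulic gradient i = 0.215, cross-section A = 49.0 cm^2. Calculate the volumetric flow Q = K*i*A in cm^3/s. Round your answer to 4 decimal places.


Step 1: Apply Darcy's law: Q = K * i * A
Step 2: Q = 0.2225 * 0.215 * 49.0
Step 3: Q = 2.344 cm^3/s

2.344


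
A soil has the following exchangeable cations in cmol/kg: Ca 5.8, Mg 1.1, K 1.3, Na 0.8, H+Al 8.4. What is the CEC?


Step 1: CEC = Ca + Mg + K + Na + (H+Al)
Step 2: CEC = 5.8 + 1.1 + 1.3 + 0.8 + 8.4
Step 3: CEC = 17.4 cmol/kg

17.4


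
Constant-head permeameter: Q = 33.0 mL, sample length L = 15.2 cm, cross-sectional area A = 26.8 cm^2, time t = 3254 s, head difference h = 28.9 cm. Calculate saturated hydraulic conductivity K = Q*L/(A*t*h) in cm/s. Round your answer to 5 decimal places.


Step 1: K = Q * L / (A * t * h)
Step 2: Numerator = 33.0 * 15.2 = 501.6
Step 3: Denominator = 26.8 * 3254 * 28.9 = 2520288.08
Step 4: K = 501.6 / 2520288.08 = 0.0002 cm/s

0.0002


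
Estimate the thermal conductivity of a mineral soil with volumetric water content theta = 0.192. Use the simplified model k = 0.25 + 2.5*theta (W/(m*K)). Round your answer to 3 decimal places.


Step 1: k = 0.25 + 2.5 * theta
Step 2: k = 0.25 + 2.5 * 0.192
Step 3: k = 0.25 + 0.48
Step 4: k = 0.73 W/(m*K)

0.73


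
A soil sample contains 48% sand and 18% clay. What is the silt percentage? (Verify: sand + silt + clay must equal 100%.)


Step 1: sand + silt + clay = 100%
Step 2: silt = 100 - sand - clay
Step 3: silt = 100 - 48 - 18
Step 4: silt = 34%

34


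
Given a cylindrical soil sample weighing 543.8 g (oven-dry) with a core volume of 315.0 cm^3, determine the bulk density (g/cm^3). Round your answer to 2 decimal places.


Step 1: Identify the formula: BD = dry mass / volume
Step 2: Substitute values: BD = 543.8 / 315.0
Step 3: BD = 1.73 g/cm^3

1.73


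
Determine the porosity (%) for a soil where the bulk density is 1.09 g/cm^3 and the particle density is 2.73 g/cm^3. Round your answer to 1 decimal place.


Step 1: Formula: n = 100 * (1 - BD / PD)
Step 2: n = 100 * (1 - 1.09 / 2.73)
Step 3: n = 100 * (1 - 0.39927)
Step 4: n = 60.1%

60.1


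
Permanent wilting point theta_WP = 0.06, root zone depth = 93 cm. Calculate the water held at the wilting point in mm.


Step 1: Water (mm) = theta_WP * depth * 10
Step 2: Water = 0.06 * 93 * 10
Step 3: Water = 55.8 mm

55.8


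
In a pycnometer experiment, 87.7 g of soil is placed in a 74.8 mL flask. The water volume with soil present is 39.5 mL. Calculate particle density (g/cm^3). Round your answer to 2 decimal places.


Step 1: Volume of solids = flask volume - water volume with soil
Step 2: V_solids = 74.8 - 39.5 = 35.3 mL
Step 3: Particle density = mass / V_solids = 87.7 / 35.3 = 2.48 g/cm^3

2.48


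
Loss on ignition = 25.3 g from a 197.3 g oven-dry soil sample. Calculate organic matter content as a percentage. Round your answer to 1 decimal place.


Step 1: OM% = 100 * LOI / sample mass
Step 2: OM = 100 * 25.3 / 197.3
Step 3: OM = 12.8%

12.8


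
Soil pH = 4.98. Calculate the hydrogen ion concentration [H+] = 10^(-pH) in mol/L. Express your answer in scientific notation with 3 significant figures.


Step 1: [H+] = 10^(-pH)
Step 2: [H+] = 10^(-4.98)
Step 3: [H+] = 1.05e-05 mol/L

1.05e-05


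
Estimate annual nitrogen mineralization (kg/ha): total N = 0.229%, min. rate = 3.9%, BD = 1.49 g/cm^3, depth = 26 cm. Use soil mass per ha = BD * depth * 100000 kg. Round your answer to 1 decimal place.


Step 1: Soil mass per ha = BD * depth * 100000 = 1.49 * 26 * 100000 = 3874000 kg
Step 2: Total N pool = soil mass * N%/100 = 3874000 * 0.229/100 = 8871.46 kg/ha
Step 3: N mineralized = N pool * rate%/100 = 8871.46 * 3.9/100 = 346.0 kg/ha/yr

346.0


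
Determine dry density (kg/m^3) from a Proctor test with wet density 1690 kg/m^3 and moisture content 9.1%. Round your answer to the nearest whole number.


Step 1: Dry density = wet density / (1 + w/100)
Step 2: Dry density = 1690 / (1 + 9.1/100)
Step 3: Dry density = 1690 / 1.091
Step 4: Dry density = 1549 kg/m^3

1549


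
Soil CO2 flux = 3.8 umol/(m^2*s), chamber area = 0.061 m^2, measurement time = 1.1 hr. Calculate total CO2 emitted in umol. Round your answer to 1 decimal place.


Step 1: Convert time to seconds: 1.1 hr * 3600 = 3960.0 s
Step 2: Total = flux * area * time_s
Step 3: Total = 3.8 * 0.061 * 3960.0
Step 4: Total = 917.9 umol

917.9


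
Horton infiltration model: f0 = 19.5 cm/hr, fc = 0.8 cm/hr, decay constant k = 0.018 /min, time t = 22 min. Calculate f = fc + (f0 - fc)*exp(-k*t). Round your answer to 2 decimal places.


Step 1: f = fc + (f0 - fc) * exp(-k * t)
Step 2: exp(-0.018 * 22) = 0.673007
Step 3: f = 0.8 + (19.5 - 0.8) * 0.673007
Step 4: f = 0.8 + 18.7 * 0.673007
Step 5: f = 13.39 cm/hr

13.39


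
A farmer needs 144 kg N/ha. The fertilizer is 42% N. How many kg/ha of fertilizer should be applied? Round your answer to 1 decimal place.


Step 1: Fertilizer rate = target N / (N content / 100)
Step 2: Rate = 144 / (42 / 100)
Step 3: Rate = 144 / 0.42
Step 4: Rate = 342.9 kg/ha

342.9


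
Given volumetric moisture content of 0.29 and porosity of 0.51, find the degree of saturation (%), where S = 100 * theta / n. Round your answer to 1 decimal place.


Step 1: S = 100 * theta_v / n
Step 2: S = 100 * 0.29 / 0.51
Step 3: S = 56.9%

56.9


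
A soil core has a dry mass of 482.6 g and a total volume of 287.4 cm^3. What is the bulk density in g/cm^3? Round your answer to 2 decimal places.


Step 1: Identify the formula: BD = dry mass / volume
Step 2: Substitute values: BD = 482.6 / 287.4
Step 3: BD = 1.68 g/cm^3

1.68


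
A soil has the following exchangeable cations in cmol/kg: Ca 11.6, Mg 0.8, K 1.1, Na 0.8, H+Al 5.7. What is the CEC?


Step 1: CEC = Ca + Mg + K + Na + (H+Al)
Step 2: CEC = 11.6 + 0.8 + 1.1 + 0.8 + 5.7
Step 3: CEC = 20.0 cmol/kg

20.0


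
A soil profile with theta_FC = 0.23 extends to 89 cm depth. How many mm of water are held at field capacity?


Step 1: Water (mm) = theta_FC * depth (cm) * 10
Step 2: Water = 0.23 * 89 * 10
Step 3: Water = 204.7 mm

204.7


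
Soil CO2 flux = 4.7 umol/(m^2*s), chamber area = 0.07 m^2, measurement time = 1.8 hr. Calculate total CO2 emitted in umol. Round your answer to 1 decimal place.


Step 1: Convert time to seconds: 1.8 hr * 3600 = 6480.0 s
Step 2: Total = flux * area * time_s
Step 3: Total = 4.7 * 0.07 * 6480.0
Step 4: Total = 2131.9 umol

2131.9


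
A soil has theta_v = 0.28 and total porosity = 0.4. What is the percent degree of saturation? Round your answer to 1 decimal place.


Step 1: S = 100 * theta_v / n
Step 2: S = 100 * 0.28 / 0.4
Step 3: S = 70.0%

70.0


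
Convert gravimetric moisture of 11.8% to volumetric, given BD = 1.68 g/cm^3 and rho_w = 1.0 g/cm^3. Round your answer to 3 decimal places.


Step 1: theta = (w / 100) * BD / rho_w
Step 2: theta = (11.8 / 100) * 1.68 / 1.0
Step 3: theta = 0.118 * 1.68
Step 4: theta = 0.198

0.198


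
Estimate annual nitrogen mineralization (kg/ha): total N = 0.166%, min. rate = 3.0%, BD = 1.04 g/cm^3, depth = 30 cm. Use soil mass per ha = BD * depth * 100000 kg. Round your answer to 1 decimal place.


Step 1: Soil mass per ha = BD * depth * 100000 = 1.04 * 30 * 100000 = 3120000 kg
Step 2: Total N pool = soil mass * N%/100 = 3120000 * 0.166/100 = 5179.2 kg/ha
Step 3: N mineralized = N pool * rate%/100 = 5179.2 * 3.0/100 = 155.4 kg/ha/yr

155.4


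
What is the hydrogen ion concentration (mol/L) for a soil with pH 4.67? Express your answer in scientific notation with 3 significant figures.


Step 1: [H+] = 10^(-pH)
Step 2: [H+] = 10^(-4.67)
Step 3: [H+] = 2.14e-05 mol/L

2.14e-05


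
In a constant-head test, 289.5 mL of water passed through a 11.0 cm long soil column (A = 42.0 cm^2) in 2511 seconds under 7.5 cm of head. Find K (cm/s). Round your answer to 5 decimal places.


Step 1: K = Q * L / (A * t * h)
Step 2: Numerator = 289.5 * 11.0 = 3184.5
Step 3: Denominator = 42.0 * 2511 * 7.5 = 790965.0
Step 4: K = 3184.5 / 790965.0 = 0.00403 cm/s

0.00403


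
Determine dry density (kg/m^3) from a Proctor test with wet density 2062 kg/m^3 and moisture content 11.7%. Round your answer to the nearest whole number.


Step 1: Dry density = wet density / (1 + w/100)
Step 2: Dry density = 2062 / (1 + 11.7/100)
Step 3: Dry density = 2062 / 1.117
Step 4: Dry density = 1846 kg/m^3

1846


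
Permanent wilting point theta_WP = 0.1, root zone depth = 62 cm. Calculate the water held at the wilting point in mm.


Step 1: Water (mm) = theta_WP * depth * 10
Step 2: Water = 0.1 * 62 * 10
Step 3: Water = 62.0 mm

62.0


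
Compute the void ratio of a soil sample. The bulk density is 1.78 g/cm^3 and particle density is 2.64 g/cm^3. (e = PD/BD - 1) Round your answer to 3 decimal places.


Step 1: e = PD / BD - 1
Step 2: e = 2.64 / 1.78 - 1
Step 3: e = 1.48315 - 1
Step 4: e = 0.483

0.483


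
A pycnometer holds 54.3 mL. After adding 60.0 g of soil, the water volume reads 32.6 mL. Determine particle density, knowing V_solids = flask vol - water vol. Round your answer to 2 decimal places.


Step 1: Volume of solids = flask volume - water volume with soil
Step 2: V_solids = 54.3 - 32.6 = 21.7 mL
Step 3: Particle density = mass / V_solids = 60.0 / 21.7 = 2.76 g/cm^3

2.76


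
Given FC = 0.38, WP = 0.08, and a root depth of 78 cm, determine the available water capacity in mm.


Step 1: Available water = (FC - WP) * depth * 10
Step 2: AW = (0.38 - 0.08) * 78 * 10
Step 3: AW = 0.3 * 78 * 10
Step 4: AW = 234.0 mm

234.0


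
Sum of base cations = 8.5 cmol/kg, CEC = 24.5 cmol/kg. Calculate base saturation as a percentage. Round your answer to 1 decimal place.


Step 1: BS = 100 * (sum of bases) / CEC
Step 2: BS = 100 * 8.5 / 24.5
Step 3: BS = 34.7%

34.7


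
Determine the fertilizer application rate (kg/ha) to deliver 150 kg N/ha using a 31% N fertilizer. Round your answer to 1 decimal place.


Step 1: Fertilizer rate = target N / (N content / 100)
Step 2: Rate = 150 / (31 / 100)
Step 3: Rate = 150 / 0.31
Step 4: Rate = 483.9 kg/ha

483.9


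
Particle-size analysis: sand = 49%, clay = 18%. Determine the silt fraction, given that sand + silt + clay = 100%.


Step 1: sand + silt + clay = 100%
Step 2: silt = 100 - sand - clay
Step 3: silt = 100 - 49 - 18
Step 4: silt = 33%

33


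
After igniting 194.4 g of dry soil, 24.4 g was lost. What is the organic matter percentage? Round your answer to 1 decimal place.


Step 1: OM% = 100 * LOI / sample mass
Step 2: OM = 100 * 24.4 / 194.4
Step 3: OM = 12.6%

12.6


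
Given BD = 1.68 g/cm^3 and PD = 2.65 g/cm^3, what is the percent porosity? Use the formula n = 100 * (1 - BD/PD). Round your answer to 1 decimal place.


Step 1: Formula: n = 100 * (1 - BD / PD)
Step 2: n = 100 * (1 - 1.68 / 2.65)
Step 3: n = 100 * (1 - 0.63396)
Step 4: n = 36.6%

36.6


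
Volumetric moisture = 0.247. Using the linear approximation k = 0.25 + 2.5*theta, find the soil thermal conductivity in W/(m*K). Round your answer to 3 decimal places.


Step 1: k = 0.25 + 2.5 * theta
Step 2: k = 0.25 + 2.5 * 0.247
Step 3: k = 0.25 + 0.618
Step 4: k = 0.868 W/(m*K)

0.868


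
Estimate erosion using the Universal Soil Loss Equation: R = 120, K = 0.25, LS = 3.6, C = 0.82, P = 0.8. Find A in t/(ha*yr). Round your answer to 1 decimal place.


Step 1: A = R * K * LS * C * P
Step 2: R * K = 120 * 0.25 = 30.0
Step 3: (R*K) * LS = 30.0 * 3.6 = 108.0
Step 4: * C * P = 108.0 * 0.82 * 0.8 = 70.8
Step 5: A = 70.8 t/(ha*yr)

70.8


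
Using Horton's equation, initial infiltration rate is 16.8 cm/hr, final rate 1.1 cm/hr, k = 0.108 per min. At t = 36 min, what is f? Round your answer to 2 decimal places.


Step 1: f = fc + (f0 - fc) * exp(-k * t)
Step 2: exp(-0.108 * 36) = 0.020486
Step 3: f = 1.1 + (16.8 - 1.1) * 0.020486
Step 4: f = 1.1 + 15.7 * 0.020486
Step 5: f = 1.42 cm/hr

1.42


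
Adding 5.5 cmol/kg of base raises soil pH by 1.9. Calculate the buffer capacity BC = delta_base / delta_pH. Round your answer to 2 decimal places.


Step 1: BC = change in base / change in pH
Step 2: BC = 5.5 / 1.9
Step 3: BC = 2.89 cmol/(kg*pH unit)

2.89


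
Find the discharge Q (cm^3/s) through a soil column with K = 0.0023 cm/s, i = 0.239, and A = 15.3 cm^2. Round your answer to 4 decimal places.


Step 1: Apply Darcy's law: Q = K * i * A
Step 2: Q = 0.0023 * 0.239 * 15.3
Step 3: Q = 0.0084 cm^3/s

0.0084


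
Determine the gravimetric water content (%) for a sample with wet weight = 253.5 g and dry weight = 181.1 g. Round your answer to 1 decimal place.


Step 1: Water mass = wet - dry = 253.5 - 181.1 = 72.4 g
Step 2: w = 100 * water mass / dry mass
Step 3: w = 100 * 72.4 / 181.1 = 40.0%

40.0


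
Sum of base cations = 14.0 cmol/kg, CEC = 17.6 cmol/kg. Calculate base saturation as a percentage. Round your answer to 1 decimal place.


Step 1: BS = 100 * (sum of bases) / CEC
Step 2: BS = 100 * 14.0 / 17.6
Step 3: BS = 79.5%

79.5


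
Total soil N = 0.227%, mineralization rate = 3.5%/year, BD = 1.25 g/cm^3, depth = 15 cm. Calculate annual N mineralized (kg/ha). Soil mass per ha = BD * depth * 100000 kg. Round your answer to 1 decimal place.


Step 1: Soil mass per ha = BD * depth * 100000 = 1.25 * 15 * 100000 = 1875000 kg
Step 2: Total N pool = soil mass * N%/100 = 1875000 * 0.227/100 = 4256.25 kg/ha
Step 3: N mineralized = N pool * rate%/100 = 4256.25 * 3.5/100 = 149.0 kg/ha/yr

149.0


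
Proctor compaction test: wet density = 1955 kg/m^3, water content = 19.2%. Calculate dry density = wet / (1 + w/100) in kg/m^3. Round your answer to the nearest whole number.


Step 1: Dry density = wet density / (1 + w/100)
Step 2: Dry density = 1955 / (1 + 19.2/100)
Step 3: Dry density = 1955 / 1.192
Step 4: Dry density = 1640 kg/m^3

1640


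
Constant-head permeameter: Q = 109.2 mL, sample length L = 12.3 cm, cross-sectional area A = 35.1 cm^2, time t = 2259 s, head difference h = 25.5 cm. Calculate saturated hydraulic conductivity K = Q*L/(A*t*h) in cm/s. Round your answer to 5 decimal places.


Step 1: K = Q * L / (A * t * h)
Step 2: Numerator = 109.2 * 12.3 = 1343.16
Step 3: Denominator = 35.1 * 2259 * 25.5 = 2021917.95
Step 4: K = 1343.16 / 2021917.95 = 0.00066 cm/s

0.00066


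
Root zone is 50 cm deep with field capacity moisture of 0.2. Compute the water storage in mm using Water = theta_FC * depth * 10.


Step 1: Water (mm) = theta_FC * depth (cm) * 10
Step 2: Water = 0.2 * 50 * 10
Step 3: Water = 100.0 mm

100.0


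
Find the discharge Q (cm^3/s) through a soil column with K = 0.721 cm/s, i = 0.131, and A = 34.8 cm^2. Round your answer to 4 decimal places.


Step 1: Apply Darcy's law: Q = K * i * A
Step 2: Q = 0.721 * 0.131 * 34.8
Step 3: Q = 3.2869 cm^3/s

3.2869


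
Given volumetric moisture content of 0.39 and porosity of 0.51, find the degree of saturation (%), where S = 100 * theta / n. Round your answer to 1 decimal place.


Step 1: S = 100 * theta_v / n
Step 2: S = 100 * 0.39 / 0.51
Step 3: S = 76.5%

76.5


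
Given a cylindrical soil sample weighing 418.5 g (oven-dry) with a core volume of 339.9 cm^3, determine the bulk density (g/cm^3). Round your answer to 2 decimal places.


Step 1: Identify the formula: BD = dry mass / volume
Step 2: Substitute values: BD = 418.5 / 339.9
Step 3: BD = 1.23 g/cm^3

1.23


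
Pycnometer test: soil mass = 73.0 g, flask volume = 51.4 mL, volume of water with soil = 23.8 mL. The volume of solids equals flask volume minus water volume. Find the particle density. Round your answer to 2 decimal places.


Step 1: Volume of solids = flask volume - water volume with soil
Step 2: V_solids = 51.4 - 23.8 = 27.6 mL
Step 3: Particle density = mass / V_solids = 73.0 / 27.6 = 2.64 g/cm^3

2.64


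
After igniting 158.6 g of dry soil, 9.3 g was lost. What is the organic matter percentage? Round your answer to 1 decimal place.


Step 1: OM% = 100 * LOI / sample mass
Step 2: OM = 100 * 9.3 / 158.6
Step 3: OM = 5.9%

5.9
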